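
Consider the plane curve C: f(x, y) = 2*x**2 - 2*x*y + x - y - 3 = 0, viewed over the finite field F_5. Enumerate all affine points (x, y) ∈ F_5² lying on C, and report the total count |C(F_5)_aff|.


Affine F_5-points: {(0, 2), (1, 0), (3, 4), (4, 2)}; count = 4.

For each of the 25 pairs (x, y) ∈ F_5², evaluate f(x, y) mod 5. Record the zeros.
  x = 0: [0↦2, 1↦1, 2↦0, 3↦4, 4↦3]  zeros at y ∈ {2}
  x = 1: [0↦0, 1↦2, 2↦4, 3↦1, 4↦3]  zeros at y ∈ {0}
  x = 2: [0↦2, 1↦2, 2↦2, 3↦2, 4↦2]  zeros at y ∈ ∅
  x = 3: [0↦3, 1↦1, 2↦4, 3↦2, 4↦0]  zeros at y ∈ {4}
  x = 4: [0↦3, 1↦4, 2↦0, 3↦1, 4↦2]  zeros at y ∈ {2}
Collecting zeros: affine points = {(0, 2), (1, 0), (3, 4), (4, 2)}.
Total count |C(F_5)_aff| = 4.


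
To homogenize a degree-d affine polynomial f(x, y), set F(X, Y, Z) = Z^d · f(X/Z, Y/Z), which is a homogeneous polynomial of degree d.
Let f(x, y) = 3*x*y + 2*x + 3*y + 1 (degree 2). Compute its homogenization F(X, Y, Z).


F(X, Y, Z) = 3*X*Y + 2*X*Z + 3*Y*Z + Z**2

deg(f) = 2.
Substitute x = X/Z, y = Y/Z into f, then multiply by Z^2.
  monomial 3·x^1·y^1 ↦ 3·X^1·Y^1·Z^0.
  monomial 2·x^1·y^0 ↦ 2·X^1·Y^0·Z^1.
  monomial 3·x^0·y^1 ↦ 3·X^0·Y^1·Z^1.
  monomial 1·x^0·y^0 ↦ 1·X^0·Y^0·Z^2.
Collecting: F(X, Y, Z) = 3*X*Y + 2*X*Z + 3*Y*Z + Z**2.


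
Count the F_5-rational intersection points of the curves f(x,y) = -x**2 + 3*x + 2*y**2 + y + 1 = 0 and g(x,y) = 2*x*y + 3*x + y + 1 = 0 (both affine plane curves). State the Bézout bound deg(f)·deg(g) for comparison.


Common zeros: ∅; count = 0; Bézout bound = 4.

deg(f) = 2, deg(g) = 2, so Bézout bound = 4.
Scan x ∈ F_5. For each x, list the y ∈ F_5 with f(x, y) ≡ 0 and those with g(x, y) ≡ 0 (mod 5); the common zeros in that column are the intersection.
  x = 0: f ≡ 0 at y ∈ ∅; g ≡ 0 at y ∈ {4}; common: ∅.
  x = 1: f ≡ 0 at y ∈ ∅; g ≡ 0 at y ∈ {2}; common: ∅.
  x = 2: f ≡ 0 at y ∈ ∅; g ≡ 0 at y ∈ ∅; common: ∅.
  x = 3: f ≡ 0 at y ∈ ∅; g ≡ 0 at y ∈ {0}; common: ∅.
  x = 4: f ≡ 0 at y ∈ {1}; g ≡ 0 at y ∈ {3}; common: ∅.
Collecting: common zeros = ∅, so the count is 0.
Comparison with the Bézout bound: 0 ≤ 4 = deg(f)·deg(g), as expected for curves with no common component (the affine F_5-count falls short of the bound because intersections may lie at infinity, over extension fields, or carry multiplicity).


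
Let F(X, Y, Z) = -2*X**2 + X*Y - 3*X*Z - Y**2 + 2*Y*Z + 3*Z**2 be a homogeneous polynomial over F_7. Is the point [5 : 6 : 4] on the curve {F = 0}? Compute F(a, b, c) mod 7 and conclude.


F(5,6,4) ≡ 1 (mod 7); P is NOT on the curve.

Evaluate F(5, 6, 4) term-by-term (mod 7).
  -2*X**2 ↦ -2·25·1·1 = -50
  X*Y ↦ 1·5·6·1 = 30
  -3*X*Z ↦ -3·5·1·4 = -60
  -Y**2 ↦ -1·1·36·1 = -36
  2*Y*Z ↦ 2·1·6·4 = 48
  3*Z**2 ↦ 3·1·1·16 = 48
Sum: F(5, 6, 4) = (-50) + (30) + (-60) + (-36) + (48) + (48) = -20.
Reducing mod 7: -20 ≡ 1 (mod 7).
Since F(a, b, c) ≡ 1 ≠ 0 (mod 7), P does NOT lie on the curve.


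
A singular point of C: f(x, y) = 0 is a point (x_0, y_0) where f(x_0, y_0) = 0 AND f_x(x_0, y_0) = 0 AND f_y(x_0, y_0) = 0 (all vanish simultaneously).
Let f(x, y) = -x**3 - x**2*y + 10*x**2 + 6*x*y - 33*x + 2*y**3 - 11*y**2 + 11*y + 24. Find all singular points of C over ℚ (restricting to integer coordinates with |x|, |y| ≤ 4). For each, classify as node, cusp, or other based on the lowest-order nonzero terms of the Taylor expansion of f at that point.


Singular points: {(3, 2)}; classification: node.

Compute partial derivatives:
  f_x = -3*x**2 - 2*x*y + 20*x + 6*y - 33.
  f_y = -x**2 + 6*x + 6*y**2 - 22*y + 11.
Scan x_0 ∈ {−4, ..., 4}. For each x_0, f_y(x_0, y) is a polynomial in y; find its integer roots y ∈ {−4, ..., 4}, then test f_x and f at those candidates.
  x = -4: f_y(-4, y) = 6*y**2 - 22*y - 29; no integer root y with |y| ≤ 4.
  x = -3: f_y(-3, y) = 6*y**2 - 22*y - 16; no integer root y with |y| ≤ 4.
  x = -2: f_y(-2, y) = 6*y**2 - 22*y - 5; no integer root y with |y| ≤ 4.
  x = -1: f_y(-1, y) = 6*y**2 - 22*y + 4; no integer root y with |y| ≤ 4.
  x = 0: f_y(0, y) = 6*y**2 - 22*y + 11; no integer root y with |y| ≤ 4.
  x = 1: f_y(1, y) = 6*y**2 - 22*y + 16; vanishes at y ∈ {1}. (1, 1): f_x = -12 ≠ 0.
  x = 2: f_y(2, y) = 6*y**2 - 22*y + 19; no integer root y with |y| ≤ 4.
  x = 3: f_y(3, y) = 6*y**2 - 22*y + 20; vanishes at y ∈ {2}. (3, 2): f_x = 0, f = 0 — SINGULAR.
  x = 4: f_y(4, y) = 6*y**2 - 22*y + 19; no integer root y with |y| ≤ 4.
Only singular point on the grid: (3, 2).
Classify: substitute x = 3 + u, y = 2 + v and expand: f = -u**3 - u**2*v - u**2 + 2*v**3 + v**2.
No constant or linear terms (consistent with a singular point). Quadratic part: -u**2 + v**2. Cubic part: -u**3 - u**2*v + 2*v**3.
The quadratic part v**2 - u**2 = (v − u)(v + u) splits into two distinct linear factors, so there are two distinct tangent lines y − 2 = ±(x − 3) — this is a node (ordinary double point).
Classification: node.


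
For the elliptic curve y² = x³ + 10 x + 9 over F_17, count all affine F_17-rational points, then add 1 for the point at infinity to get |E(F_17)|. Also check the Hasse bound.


Affine points = {(0, 3), (0, 14), (3, 7), (3, 10), (6, 8), (6, 9), (10, 2), (10, 15), (12, 2), (12, 15), (15, 7), (15, 10), (16, 7), (16, 10)}; affine count = 14; |E(F_17)| = 15.

Discriminant check: Δ ∝ 4a³ + 27b² = 4·10³ + 27·9² = 4·1000 + 27·81 ≡ 16 (mod 17). Nonzero ⇒ E is nonsingular.
For each x ∈ F_17, compute rhs = x³ + 10·x + 9 mod 17, then count y ∈ F_17 with y² ≡ rhs.
  x = 0: rhs = 9, matching y values: 3, 14 (2 points).
  x = 1: rhs = 3, matching y values: none (0 points).
  x = 2: rhs = 3, matching y values: none (0 points).
  x = 3: rhs = 15, matching y values: 7, 10 (2 points).
  x = 4: rhs = 11, matching y values: none (0 points).
  x = 5: rhs = 14, matching y values: none (0 points).
  x = 6: rhs = 13, matching y values: 8, 9 (2 points).
  x = 7: rhs = 14, matching y values: none (0 points).
  x = 8: rhs = 6, matching y values: none (0 points).
  x = 9: rhs = 12, matching y values: none (0 points).
  x = 10: rhs = 4, matching y values: 2, 15 (2 points).
  x = 11: rhs = 5, matching y values: none (0 points).
  x = 12: rhs = 4, matching y values: 2, 15 (2 points).
  x = 13: rhs = 7, matching y values: none (0 points).
  x = 14: rhs = 3, matching y values: none (0 points).
  x = 15: rhs = 15, matching y values: 7, 10 (2 points).
  x = 16: rhs = 15, matching y values: 7, 10 (2 points).
Total affine count: 14.
Full point count |E(F_17)| = 14 + 1 = 15.
Hasse bound: |15 − (17+1)| = |-3| = 3 ≤ 2√17 ≈ 8.2462 ✓.


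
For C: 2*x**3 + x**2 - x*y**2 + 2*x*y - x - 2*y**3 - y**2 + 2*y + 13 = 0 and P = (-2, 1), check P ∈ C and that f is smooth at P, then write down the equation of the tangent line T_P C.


Tangent line at P: 20*x - 6*y + 46 = 0.

Step 1: f(-2, 1) = 0, so P lies on C.
Step 2: partial derivatives
  f_x(x, y) = 6*x**2 + 2*x - y**2 + 2*y - 1, f_y(x, y) = -2*x*y + 2*x - 6*y**2 - 2*y + 2.
  f_x(P) = 20, f_y(P) = -6 (gradient nonzero, so P is smooth).
Step 3: tangent line at P: 20·(x − -2) + -6·(y − 1) = 0.
Expanding: 20*x - 6*y + 46 = 0.


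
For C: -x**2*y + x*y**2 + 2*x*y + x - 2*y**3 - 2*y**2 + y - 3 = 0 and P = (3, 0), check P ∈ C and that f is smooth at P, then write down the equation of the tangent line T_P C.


Tangent line at P: x - 2*y - 3 = 0.

Step 1: f(3, 0) = 0, so P lies on C.
Step 2: partial derivatives
  f_x(x, y) = -2*x*y + y**2 + 2*y + 1, f_y(x, y) = -x**2 + 2*x*y + 2*x - 6*y**2 - 4*y + 1.
  f_x(P) = 1, f_y(P) = -2 (gradient nonzero, so P is smooth).
Step 3: tangent line at P: 1·(x − 3) + -2·(y − 0) = 0.
Expanding: x - 2*y - 3 = 0.


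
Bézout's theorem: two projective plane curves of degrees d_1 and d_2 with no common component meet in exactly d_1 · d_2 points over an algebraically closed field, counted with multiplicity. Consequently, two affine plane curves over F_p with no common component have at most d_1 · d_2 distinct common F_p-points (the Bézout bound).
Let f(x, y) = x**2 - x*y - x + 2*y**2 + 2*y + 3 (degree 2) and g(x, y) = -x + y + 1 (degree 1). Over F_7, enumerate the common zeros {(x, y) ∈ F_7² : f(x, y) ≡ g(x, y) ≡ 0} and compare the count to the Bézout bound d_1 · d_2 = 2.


Common zeros: {(2, 1), (6, 5)}; count = 2; Bézout bound = 2.

deg(f) = 2, deg(g) = 1, so Bézout bound = 2.
Scan x ∈ F_7. For each x, list the y ∈ F_7 with f(x, y) ≡ 0 and those with g(x, y) ≡ 0 (mod 7); the common zeros in that column are the intersection.
  x = 0: f ≡ 0 at y ∈ {1, 5}; g ≡ 0 at y ∈ {6}; common: ∅.
  x = 1: f ≡ 0 at y ∈ ∅; g ≡ 0 at y ∈ {0}; common: ∅.
  x = 2: f ≡ 0 at y ∈ {1, 6}; g ≡ 0 at y ∈ {1}; common: {1}.
  x = 3: f ≡ 0 at y ∈ ∅; g ≡ 0 at y ∈ {2}; common: ∅.
  x = 4: f ≡ 0 at y ∈ ∅; g ≡ 0 at y ∈ {3}; common: ∅.
  x = 5: f ≡ 0 at y ∈ {6}; g ≡ 0 at y ∈ {4}; common: ∅.
  x = 6: f ≡ 0 at y ∈ {4, 5}; g ≡ 0 at y ∈ {5}; common: {5}.
Collecting: common zeros = {(2, 1), (6, 5)}, so the count is 2.
Comparison with the Bézout bound: 2 ≤ 2 = deg(f)·deg(g), as expected for curves with no common component (the bound is attained).


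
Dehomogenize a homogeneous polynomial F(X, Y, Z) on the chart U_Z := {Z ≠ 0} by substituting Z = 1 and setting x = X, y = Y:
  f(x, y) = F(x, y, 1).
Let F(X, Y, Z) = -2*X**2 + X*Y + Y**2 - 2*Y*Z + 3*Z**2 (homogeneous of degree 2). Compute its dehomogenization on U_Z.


f(x, y) = -2*x**2 + x*y + y**2 - 2*y + 3

On U_Z we set Z = 1. Each monomial c·X^i·Y^j·Z^k in F becomes c·x^i·y^j·1^k = c·x^i·y^j.
Substituting Z = 1: F(X, Y, 1) = -2*x**2 + x*y + y**2 - 2*y + 3.
Note: deg(f) ≤ deg(F) = 2; strict inequality happens when F is divisible by Z (lost terms).


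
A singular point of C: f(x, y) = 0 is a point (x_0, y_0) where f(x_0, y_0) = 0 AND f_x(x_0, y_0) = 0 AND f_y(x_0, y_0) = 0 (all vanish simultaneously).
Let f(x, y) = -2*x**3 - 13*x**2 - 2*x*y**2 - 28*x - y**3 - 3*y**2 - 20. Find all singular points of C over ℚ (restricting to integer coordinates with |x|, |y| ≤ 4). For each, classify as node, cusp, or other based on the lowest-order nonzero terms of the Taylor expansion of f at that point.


Singular points: {(-2, 0)}; classification: node.

Compute partial derivatives:
  f_x = -6*x**2 - 26*x - 2*y**2 - 28.
  f_y = -4*x*y - 3*y**2 - 6*y.
Scan x_0 ∈ {−4, ..., 4}. For each x_0, f_y(x_0, y) is a polynomial in y; find its integer roots y ∈ {−4, ..., 4}, then test f_x and f at those candidates.
  x = -4: f_y(-4, y) = -3*y**2 + 10*y; vanishes at y ∈ {0}. (-4, 0): f_x = -20 ≠ 0.
  x = -3: f_y(-3, y) = -3*y**2 + 6*y; vanishes at y ∈ {0, 2}. (-3, 0): f_x = -4 ≠ 0; (-3, 2): f_x = -12 ≠ 0.
  x = -2: f_y(-2, y) = -3*y**2 + 2*y; vanishes at y ∈ {0}. (-2, 0): f_x = 0, f = 0 — SINGULAR.
  x = -1: f_y(-1, y) = -3*y**2 - 2*y; vanishes at y ∈ {0}. (-1, 0): f_x = -8 ≠ 0.
  x = 0: f_y(0, y) = -3*y**2 - 6*y; vanishes at y ∈ {-2, 0}. (0, -2): f_x = -36 ≠ 0; (0, 0): f_x = -28 ≠ 0.
  x = 1: f_y(1, y) = -3*y**2 - 10*y; vanishes at y ∈ {0}. (1, 0): f_x = -60 ≠ 0.
  x = 2: f_y(2, y) = -3*y**2 - 14*y; vanishes at y ∈ {0}. (2, 0): f_x = -104 ≠ 0.
  x = 3: f_y(3, y) = -3*y**2 - 18*y; vanishes at y ∈ {0}. (3, 0): f_x = -160 ≠ 0.
  x = 4: f_y(4, y) = -3*y**2 - 22*y; vanishes at y ∈ {0}. (4, 0): f_x = -228 ≠ 0.
Only singular point on the grid: (-2, 0).
Classify: substitute x = -2 + u, y = 0 + v and expand: f = -2*u**3 - u**2 - 2*u*v**2 - v**3 + v**2.
No constant or linear terms (consistent with a singular point). Quadratic part: -u**2 + v**2. Cubic part: -2*u**3 - 2*u*v**2 - v**3.
The quadratic part v**2 - u**2 = (v − u)(v + u) splits into two distinct linear factors, so there are two distinct tangent lines y − 0 = ±(x − -2) — this is a node (ordinary double point).
Classification: node.


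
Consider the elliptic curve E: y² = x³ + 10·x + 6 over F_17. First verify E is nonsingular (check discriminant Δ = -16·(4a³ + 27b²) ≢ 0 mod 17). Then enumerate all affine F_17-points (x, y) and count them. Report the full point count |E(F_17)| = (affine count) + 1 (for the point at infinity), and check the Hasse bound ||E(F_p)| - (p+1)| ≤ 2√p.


Affine points = {(1, 0), (2, 0), (4, 5), (4, 12), (9, 3), (9, 14), (10, 1), (10, 16), (11, 6), (11, 11), (12, 1), (12, 16), (13, 2), (13, 15), (14, 0)}; affine count = 15; |E(F_17)| = 16.

Discriminant check: Δ ∝ 4a³ + 27b² = 4·10³ + 27·6² = 4·1000 + 27·36 ≡ 8 (mod 17). Nonzero ⇒ E is nonsingular.
For each x ∈ F_17, compute rhs = x³ + 10·x + 6 mod 17, then count y ∈ F_17 with y² ≡ rhs.
  x = 0: rhs = 6, matching y values: none (0 points).
  x = 1: rhs = 0, matching y values: 0 (1 points).
  x = 2: rhs = 0, matching y values: 0 (1 points).
  x = 3: rhs = 12, matching y values: none (0 points).
  x = 4: rhs = 8, matching y values: 5, 12 (2 points).
  x = 5: rhs = 11, matching y values: none (0 points).
  x = 6: rhs = 10, matching y values: none (0 points).
  x = 7: rhs = 11, matching y values: none (0 points).
  x = 8: rhs = 3, matching y values: none (0 points).
  x = 9: rhs = 9, matching y values: 3, 14 (2 points).
  x = 10: rhs = 1, matching y values: 1, 16 (2 points).
  x = 11: rhs = 2, matching y values: 6, 11 (2 points).
  x = 12: rhs = 1, matching y values: 1, 16 (2 points).
  x = 13: rhs = 4, matching y values: 2, 15 (2 points).
  x = 14: rhs = 0, matching y values: 0 (1 points).
  x = 15: rhs = 12, matching y values: none (0 points).
  x = 16: rhs = 12, matching y values: none (0 points).
Total affine count: 15.
Full point count |E(F_17)| = 15 + 1 = 16.
Hasse bound: |16 − (17+1)| = |-2| = 2 ≤ 2√17 ≈ 8.2462 ✓.


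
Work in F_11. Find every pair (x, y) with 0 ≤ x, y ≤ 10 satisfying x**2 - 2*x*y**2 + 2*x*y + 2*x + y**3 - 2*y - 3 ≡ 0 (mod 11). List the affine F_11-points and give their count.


Affine F_11-points: {(1, 0), (1, 2), (3, 1), (6, 1), (6, 10), (7, 10), (8, 0)}; count = 7.

For each of the 121 pairs (x, y) ∈ F_11², evaluate f(x, y) mod 11. Record the zeros.
  x = 0: [0↦8, 1↦7, 2↦1, 3↦7, 4↦9, 5↦2, 6↦3, 7↦7, 8↦9, 9↦4, 10↦9]  zeros at y ∈ ∅
  x = 1: [0↦0, 1↦10, 2↦0, 3↦9, 4↦10, 5↦9, 6↦1, 7↦3, 8↦10, 9↦6, 10↦8]  zeros at y ∈ {0, 2}
  x = 2: [0↦5, 1↦4, 2↦1, 3↦2, 4↦2, 5↦7, 6↦1, 7↦1, 8↦2, 9↦10, 10↦9]  zeros at y ∈ ∅
  x = 3: [0↦1, 1↦0, 2↦4, 3↦8, 4↦7, 5↦7, 6↦3, 7↦1, 8↦7, 9↦5, 10↦1]  zeros at y ∈ {1}
  x = 4: [0↦10, 1↦9, 2↦9, 3↦5, 4↦3, 5↦9, 6↦7, 7↦3, 8↦3, 9↦2, 10↦6]  zeros at y ∈ ∅
  x = 5: [0↦10, 1↦9, 2↦5, 3↦4, 4↦1, 5↦2, 6↦2, 7↦7, 8↦1, 9↦1, 10↦2]  zeros at y ∈ ∅
  x = 6: [0↦1, 1↦0, 2↦3, 3↦5, 4↦1, 5↦8, 6↦10, 7↦2, 8↦1, 9↦2, 10↦0]  zeros at y ∈ {1, 10}
  x = 7: [0↦5, 1↦4, 2↦3, 3↦8, 4↦3, 5↦5, 6↦9, 7↦10, 8↦3, 9↦5, 10↦0]  zeros at y ∈ {10}
  x = 8: [0↦0, 1↦10, 2↦5, 3↦2, 4↦7, 5↦4, 6↦10, 7↦9, 8↦7, 9↦10, 10↦2]  zeros at y ∈ {0}
  x = 9: [0↦8, 1↦7, 2↦9, 3↦9, 4↦2, 5↦5, 6↦2, 7↦10, 8↦2, 9↦6, 10↦6]  zeros at y ∈ ∅
  x = 10: [0↦7, 1↦6, 2↦4, 3↦7, 4↦10, 5↦8, 6↦7, 7↦2, 8↦10, 9↦4, 10↦1]  zeros at y ∈ ∅
Collecting zeros: affine points = {(1, 0), (1, 2), (3, 1), (6, 1), (6, 10), (7, 10), (8, 0)}.
Total count |C(F_11)_aff| = 7.


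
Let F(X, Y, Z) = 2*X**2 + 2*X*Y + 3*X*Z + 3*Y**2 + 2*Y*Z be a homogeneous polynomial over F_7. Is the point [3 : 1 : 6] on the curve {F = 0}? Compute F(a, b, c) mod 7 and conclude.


F(3,1,6) ≡ 2 (mod 7); P is NOT on the curve.

Evaluate F(3, 1, 6) term-by-term (mod 7).
  2*X**2 ↦ 2·9·1·1 = 18
  2*X*Y ↦ 2·3·1·1 = 6
  3*X*Z ↦ 3·3·1·6 = 54
  3*Y**2 ↦ 3·1·1·1 = 3
  2*Y*Z ↦ 2·1·1·6 = 12
Sum: F(3, 1, 6) = (18) + (6) + (54) + (3) + (12) = 93.
Reducing mod 7: 93 ≡ 2 (mod 7).
Since F(a, b, c) ≡ 2 ≠ 0 (mod 7), P does NOT lie on the curve.


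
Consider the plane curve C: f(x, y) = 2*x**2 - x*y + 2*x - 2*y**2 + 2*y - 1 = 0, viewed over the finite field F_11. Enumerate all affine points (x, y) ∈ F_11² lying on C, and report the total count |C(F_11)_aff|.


Affine F_11-points: {(1, 7), (1, 10), (2, 0), (3, 6), (3, 10), (6, 1), (6, 8), (7, 7), (8, 0), (8, 8), (10, 1), (10, 6)}; count = 12.

For each of the 121 pairs (x, y) ∈ F_11², evaluate f(x, y) mod 11. Record the zeros.
  x = 0: [0↦10, 1↦10, 2↦6, 3↦9, 4↦8, 5↦3, 6↦5, 7↦3, 8↦8, 9↦9, 10↦6]  zeros at y ∈ ∅
  x = 1: [0↦3, 1↦2, 2↦8, 3↦10, 4↦8, 5↦2, 6↦3, 7↦0, 8↦4, 9↦4, 10↦0]  zeros at y ∈ {7, 10}
  x = 2: [0↦0, 1↦9, 2↦3, 3↦4, 4↦1, 5↦5, 6↦5, 7↦1, 8↦4, 9↦3, 10↦9]  zeros at y ∈ {0}
  x = 3: [0↦1, 1↦9, 2↦2, 3↦2, 4↦9, 5↦1, 6↦0, 7↦6, 8↦8, 9↦6, 10↦0]  zeros at y ∈ {6, 10}
  x = 4: [0↦6, 1↦2, 2↦5, 3↦4, 4↦10, 5↦1, 6↦10, 7↦4, 8↦5, 9↦2, 10↦6]  zeros at y ∈ ∅
  x = 5: [0↦4, 1↦10, 2↦1, 3↦10, 4↦4, 5↦5, 6↦2, 7↦6, 8↦6, 9↦2, 10↦5]  zeros at y ∈ ∅
  x = 6: [0↦6, 1↦0, 2↦1, 3↦9, 4↦2, 5↦2, 6↦9, 7↦1, 8↦0, 9↦6, 10↦8]  zeros at y ∈ {1, 8}
  x = 7: [0↦1, 1↦5, 2↦5, 3↦1, 4↦4, 5↦3, 6↦9, 7↦0, 8↦9, 9↦3, 10↦4]  zeros at y ∈ {7}
  x = 8: [0↦0, 1↦3, 2↦2, 3↦8, 4↦10, 5↦8, 6↦2, 7↦3, 8↦0, 9↦4, 10↦4]  zeros at y ∈ {0, 8}
  x = 9: [0↦3, 1↦5, 2↦3, 3↦8, 4↦9, 5↦6, 6↦10, 7↦10, 8↦6, 9↦9, 10↦8]  zeros at y ∈ ∅
  x = 10: [0↦10, 1↦0, 2↦8, 3↦1, 4↦1, 5↦8, 6↦0, 7↦10, 8↦5, 9↦7, 10↦5]  zeros at y ∈ {1, 6}
Collecting zeros: affine points = {(1, 7), (1, 10), (2, 0), (3, 6), (3, 10), (6, 1), (6, 8), (7, 7), (8, 0), (8, 8), (10, 1), (10, 6)}.
Total count |C(F_11)_aff| = 12.


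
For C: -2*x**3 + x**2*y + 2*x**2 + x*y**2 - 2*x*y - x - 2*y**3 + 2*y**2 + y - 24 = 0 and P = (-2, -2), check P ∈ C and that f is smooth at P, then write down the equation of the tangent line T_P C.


Tangent line at P: -17*x - 15*y - 64 = 0.

Step 1: f(-2, -2) = 0, so P lies on C.
Step 2: partial derivatives
  f_x(x, y) = -6*x**2 + 2*x*y + 4*x + y**2 - 2*y - 1, f_y(x, y) = x**2 + 2*x*y - 2*x - 6*y**2 + 4*y + 1.
  f_x(P) = -17, f_y(P) = -15 (gradient nonzero, so P is smooth).
Step 3: tangent line at P: -17·(x − -2) + -15·(y − -2) = 0.
Expanding: -17*x - 15*y - 64 = 0.


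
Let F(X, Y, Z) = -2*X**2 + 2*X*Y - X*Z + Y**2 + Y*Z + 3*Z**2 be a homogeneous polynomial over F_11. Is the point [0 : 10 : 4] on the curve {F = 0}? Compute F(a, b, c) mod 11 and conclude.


F(0,10,4) ≡ 1 (mod 11); P is NOT on the curve.

Evaluate F(0, 10, 4) term-by-term (mod 11).
  -2*X**2 ↦ -2·0·1·1 = 0
  2*X*Y ↦ 2·0·10·1 = 0
  -X*Z ↦ -1·0·1·4 = 0
  Y**2 ↦ 1·1·100·1 = 100
  Y*Z ↦ 1·1·10·4 = 40
  3*Z**2 ↦ 3·1·1·16 = 48
Sum: F(0, 10, 4) = (0) + (0) + (0) + (100) + (40) + (48) = 188.
Reducing mod 11: 188 ≡ 1 (mod 11).
Since F(a, b, c) ≡ 1 ≠ 0 (mod 11), P does NOT lie on the curve.


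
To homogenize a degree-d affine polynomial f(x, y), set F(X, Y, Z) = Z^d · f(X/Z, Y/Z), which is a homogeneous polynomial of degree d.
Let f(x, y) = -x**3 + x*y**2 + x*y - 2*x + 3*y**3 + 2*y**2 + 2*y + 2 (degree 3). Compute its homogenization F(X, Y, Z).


F(X, Y, Z) = -X**3 + X*Y**2 + X*Y*Z - 2*X*Z**2 + 3*Y**3 + 2*Y**2*Z + 2*Y*Z**2 + 2*Z**3

deg(f) = 3.
Substitute x = X/Z, y = Y/Z into f, then multiply by Z^3.
  monomial -1·x^3·y^0 ↦ -1·X^3·Y^0·Z^0.
  monomial 1·x^1·y^2 ↦ 1·X^1·Y^2·Z^0.
  monomial 1·x^1·y^1 ↦ 1·X^1·Y^1·Z^1.
  monomial -2·x^1·y^0 ↦ -2·X^1·Y^0·Z^2.
  monomial 3·x^0·y^3 ↦ 3·X^0·Y^3·Z^0.
  monomial 2·x^0·y^2 ↦ 2·X^0·Y^2·Z^1.
  monomial 2·x^0·y^1 ↦ 2·X^0·Y^1·Z^2.
  monomial 2·x^0·y^0 ↦ 2·X^0·Y^0·Z^3.
Collecting: F(X, Y, Z) = -X**3 + X*Y**2 + X*Y*Z - 2*X*Z**2 + 3*Y**3 + 2*Y**2*Z + 2*Y*Z**2 + 2*Z**3.


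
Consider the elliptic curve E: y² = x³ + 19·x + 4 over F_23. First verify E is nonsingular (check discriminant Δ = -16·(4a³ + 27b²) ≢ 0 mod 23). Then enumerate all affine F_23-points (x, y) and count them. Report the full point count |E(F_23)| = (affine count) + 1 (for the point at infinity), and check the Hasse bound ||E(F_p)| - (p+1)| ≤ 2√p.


Affine points = {(0, 2), (0, 21), (1, 1), (1, 22), (2, 2), (2, 21), (4, 11), (4, 12), (6, 9), (6, 14), (8, 1), (8, 22), (11, 7), (11, 16), (14, 1), (14, 22), (19, 5), (19, 18), (20, 9), (20, 14), (21, 2), (21, 21)}; affine count = 22; |E(F_23)| = 23.

Discriminant check: Δ ∝ 4a³ + 27b² = 4·19³ + 27·4² = 4·6859 + 27·16 ≡ 15 (mod 23). Nonzero ⇒ E is nonsingular.
For each x ∈ F_23, compute rhs = x³ + 19·x + 4 mod 23, then count y ∈ F_23 with y² ≡ rhs.
  x = 0: rhs = 4, matching y values: 2, 21 (2 points).
  x = 1: rhs = 1, matching y values: 1, 22 (2 points).
  x = 2: rhs = 4, matching y values: 2, 21 (2 points).
  x = 3: rhs = 19, matching y values: none (0 points).
  x = 4: rhs = 6, matching y values: 11, 12 (2 points).
  x = 5: rhs = 17, matching y values: none (0 points).
  x = 6: rhs = 12, matching y values: 9, 14 (2 points).
  x = 7: rhs = 20, matching y values: none (0 points).
  x = 8: rhs = 1, matching y values: 1, 22 (2 points).
  x = 9: rhs = 7, matching y values: none (0 points).
  x = 10: rhs = 21, matching y values: none (0 points).
  x = 11: rhs = 3, matching y values: 7, 16 (2 points).
  x = 12: rhs = 5, matching y values: none (0 points).
  x = 13: rhs = 10, matching y values: none (0 points).
  x = 14: rhs = 1, matching y values: 1, 22 (2 points).
  x = 15: rhs = 7, matching y values: none (0 points).
  x = 16: rhs = 11, matching y values: none (0 points).
  x = 17: rhs = 19, matching y values: none (0 points).
  x = 18: rhs = 14, matching y values: none (0 points).
  x = 19: rhs = 2, matching y values: 5, 18 (2 points).
  x = 20: rhs = 12, matching y values: 9, 14 (2 points).
  x = 21: rhs = 4, matching y values: 2, 21 (2 points).
  x = 22: rhs = 7, matching y values: none (0 points).
Total affine count: 22.
Full point count |E(F_23)| = 22 + 1 = 23.
Hasse bound: |23 − (23+1)| = |-1| = 1 ≤ 2√23 ≈ 9.5917 ✓.


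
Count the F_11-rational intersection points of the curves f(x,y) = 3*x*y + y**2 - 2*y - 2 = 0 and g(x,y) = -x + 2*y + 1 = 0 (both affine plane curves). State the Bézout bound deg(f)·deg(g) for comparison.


Common zeros: ∅; count = 0; Bézout bound = 2.

deg(f) = 2, deg(g) = 1, so Bézout bound = 2.
Scan x ∈ F_11. For each x, list the y ∈ F_11 with f(x, y) ≡ 0 and those with g(x, y) ≡ 0 (mod 11); the common zeros in that column are the intersection.
  x = 0: f ≡ 0 at y ∈ {6, 7}; g ≡ 0 at y ∈ {5}; common: ∅.
  x = 1: f ≡ 0 at y ∈ {1, 9}; g ≡ 0 at y ∈ {0}; common: ∅.
  x = 2: f ≡ 0 at y ∈ ∅; g ≡ 0 at y ∈ {6}; common: ∅.
  x = 3: f ≡ 0 at y ∈ ∅; g ≡ 0 at y ∈ {1}; common: ∅.
  x = 4: f ≡ 0 at y ∈ {2, 10}; g ≡ 0 at y ∈ {7}; common: ∅.
  x = 5: f ≡ 0 at y ∈ {4, 5}; g ≡ 0 at y ∈ {2}; common: ∅.
  x = 6: f ≡ 0 at y ∈ {3}; g ≡ 0 at y ∈ {8}; common: ∅.
  x = 7: f ≡ 0 at y ∈ ∅; g ≡ 0 at y ∈ {3}; common: ∅.
  x = 8: f ≡ 0 at y ∈ ∅; g ≡ 0 at y ∈ {9}; common: ∅.
  x = 9: f ≡ 0 at y ∈ ∅; g ≡ 0 at y ∈ {4}; common: ∅.
  x = 10: f ≡ 0 at y ∈ {8}; g ≡ 0 at y ∈ {10}; common: ∅.
Collecting: common zeros = ∅, so the count is 0.
Comparison with the Bézout bound: 0 ≤ 2 = deg(f)·deg(g), as expected for curves with no common component (the affine F_11-count falls short of the bound because intersections may lie at infinity, over extension fields, or carry multiplicity).


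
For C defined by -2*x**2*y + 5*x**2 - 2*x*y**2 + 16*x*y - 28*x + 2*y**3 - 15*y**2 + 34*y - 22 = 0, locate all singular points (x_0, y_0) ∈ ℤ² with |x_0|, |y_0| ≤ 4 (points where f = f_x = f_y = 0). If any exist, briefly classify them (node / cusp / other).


Singular points: {(1, 3)}; classification: node.

Compute partial derivatives:
  f_x = -4*x*y + 10*x - 2*y**2 + 16*y - 28.
  f_y = -2*x**2 - 4*x*y + 16*x + 6*y**2 - 30*y + 34.
Scan x_0 ∈ {−4, ..., 4}. For each x_0, f_y(x_0, y) is a polynomial in y; find its integer roots y ∈ {−4, ..., 4}, then test f_x and f at those candidates.
  x = -4: f_y(-4, y) = 6*y**2 - 14*y - 62; no integer root y with |y| ≤ 4.
  x = -3: f_y(-3, y) = 6*y**2 - 18*y - 32; no integer root y with |y| ≤ 4.
  x = -2: f_y(-2, y) = 6*y**2 - 22*y - 6; no integer root y with |y| ≤ 4.
  x = -1: f_y(-1, y) = 6*y**2 - 26*y + 16; no integer root y with |y| ≤ 4.
  x = 0: f_y(0, y) = 6*y**2 - 30*y + 34; no integer root y with |y| ≤ 4.
  x = 1: f_y(1, y) = 6*y**2 - 34*y + 48; vanishes at y ∈ {3}. (1, 3): f_x = 0, f = 0 — SINGULAR.
  x = 2: f_y(2, y) = 6*y**2 - 38*y + 58; no integer root y with |y| ≤ 4.
  x = 3: f_y(3, y) = 6*y**2 - 42*y + 64; no integer root y with |y| ≤ 4.
  x = 4: f_y(4, y) = 6*y**2 - 46*y + 66; no integer root y with |y| ≤ 4.
Only singular point on the grid: (1, 3).
Classify: substitute x = 1 + u, y = 3 + v and expand: f = -2*u**2*v - u**2 - 2*u*v**2 + 2*v**3 + v**2.
No constant or linear terms (consistent with a singular point). Quadratic part: -u**2 + v**2. Cubic part: -2*u**2*v - 2*u*v**2 + 2*v**3.
The quadratic part v**2 - u**2 = (v − u)(v + u) splits into two distinct linear factors, so there are two distinct tangent lines y − 3 = ±(x − 1) — this is a node (ordinary double point).
Classification: node.


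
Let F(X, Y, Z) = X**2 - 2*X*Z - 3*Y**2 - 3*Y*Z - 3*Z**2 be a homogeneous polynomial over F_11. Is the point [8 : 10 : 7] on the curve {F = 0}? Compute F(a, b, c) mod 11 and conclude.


F(8,10,7) ≡ 10 (mod 11); P is NOT on the curve.

Evaluate F(8, 10, 7) term-by-term (mod 11).
  X**2 ↦ 1·64·1·1 = 64
  -2*X*Z ↦ -2·8·1·7 = -112
  -3*Y**2 ↦ -3·1·100·1 = -300
  -3*Y*Z ↦ -3·1·10·7 = -210
  -3*Z**2 ↦ -3·1·1·49 = -147
Sum: F(8, 10, 7) = (64) + (-112) + (-300) + (-210) + (-147) = -705.
Reducing mod 11: -705 ≡ 10 (mod 11).
Since F(a, b, c) ≡ 10 ≠ 0 (mod 11), P does NOT lie on the curve.


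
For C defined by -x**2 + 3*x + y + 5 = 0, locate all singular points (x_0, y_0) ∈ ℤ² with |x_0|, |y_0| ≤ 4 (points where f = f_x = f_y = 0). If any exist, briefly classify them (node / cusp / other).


No singular points in the scanned grid; C is smooth there.

Compute partial derivatives:
  f_x = 3 - 2*x.
  f_y = 1.
f_y = 1 is a nonzero constant, so f_y never vanishes: no point (x, y) can satisfy f = f_x = f_y = 0. In particular no (x, y) ∈ {−4, ..., 4}² is singular; the curve is smooth.


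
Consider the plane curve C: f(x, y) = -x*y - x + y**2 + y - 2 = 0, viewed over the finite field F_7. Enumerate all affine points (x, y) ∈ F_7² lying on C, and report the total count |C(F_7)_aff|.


Affine F_7-points: {(0, 1), (0, 5), (5, 0), (5, 4), (6, 2), (6, 3)}; count = 6.

For each of the 49 pairs (x, y) ∈ F_7², evaluate f(x, y) mod 7. Record the zeros.
  x = 0: [0↦5, 1↦0, 2↦4, 3↦3, 4↦4, 5↦0, 6↦5]  zeros at y ∈ {1, 5}
  x = 1: [0↦4, 1↦5, 2↦1, 3↦6, 4↦6, 5↦1, 6↦5]  zeros at y ∈ ∅
  x = 2: [0↦3, 1↦3, 2↦5, 3↦2, 4↦1, 5↦2, 6↦5]  zeros at y ∈ ∅
  x = 3: [0↦2, 1↦1, 2↦2, 3↦5, 4↦3, 5↦3, 6↦5]  zeros at y ∈ ∅
  x = 4: [0↦1, 1↦6, 2↦6, 3↦1, 4↦5, 5↦4, 6↦5]  zeros at y ∈ ∅
  x = 5: [0↦0, 1↦4, 2↦3, 3↦4, 4↦0, 5↦5, 6↦5]  zeros at y ∈ {0, 4}
  x = 6: [0↦6, 1↦2, 2↦0, 3↦0, 4↦2, 5↦6, 6↦5]  zeros at y ∈ {2, 3}
Collecting zeros: affine points = {(0, 1), (0, 5), (5, 0), (5, 4), (6, 2), (6, 3)}.
Total count |C(F_7)_aff| = 6.


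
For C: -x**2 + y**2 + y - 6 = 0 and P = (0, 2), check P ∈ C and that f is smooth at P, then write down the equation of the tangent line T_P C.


Tangent line at P: 5*y - 10 = 0.

Step 1: f(0, 2) = 0, so P lies on C.
Step 2: partial derivatives
  f_x(x, y) = -2*x, f_y(x, y) = 2*y + 1.
  f_x(P) = 0, f_y(P) = 5 (gradient nonzero, so P is smooth).
Step 3: tangent line at P: 0·(x − 0) + 5·(y − 2) = 0.
Expanding: 5*y - 10 = 0.


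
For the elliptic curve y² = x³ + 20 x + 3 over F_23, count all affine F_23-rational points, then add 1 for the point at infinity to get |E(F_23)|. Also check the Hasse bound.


Affine points = {(0, 7), (0, 16), (1, 1), (1, 22), (4, 3), (4, 20), (7, 7), (7, 16), (8, 10), (8, 13), (11, 6), (11, 17), (12, 4), (12, 19), (16, 7), (16, 16), (17, 9), (17, 14), (18, 10), (18, 13), (20, 10), (20, 13), (21, 1), (21, 22)}; affine count = 24; |E(F_23)| = 25.

Discriminant check: Δ ∝ 4a³ + 27b² = 4·20³ + 27·3² = 4·8000 + 27·9 ≡ 20 (mod 23). Nonzero ⇒ E is nonsingular.
For each x ∈ F_23, compute rhs = x³ + 20·x + 3 mod 23, then count y ∈ F_23 with y² ≡ rhs.
  x = 0: rhs = 3, matching y values: 7, 16 (2 points).
  x = 1: rhs = 1, matching y values: 1, 22 (2 points).
  x = 2: rhs = 5, matching y values: none (0 points).
  x = 3: rhs = 21, matching y values: none (0 points).
  x = 4: rhs = 9, matching y values: 3, 20 (2 points).
  x = 5: rhs = 21, matching y values: none (0 points).
  x = 6: rhs = 17, matching y values: none (0 points).
  x = 7: rhs = 3, matching y values: 7, 16 (2 points).
  x = 8: rhs = 8, matching y values: 10, 13 (2 points).
  x = 9: rhs = 15, matching y values: none (0 points).
  x = 10: rhs = 7, matching y values: none (0 points).
  x = 11: rhs = 13, matching y values: 6, 17 (2 points).
  x = 12: rhs = 16, matching y values: 4, 19 (2 points).
  x = 13: rhs = 22, matching y values: none (0 points).
  x = 14: rhs = 14, matching y values: none (0 points).
  x = 15: rhs = 21, matching y values: none (0 points).
  x = 16: rhs = 3, matching y values: 7, 16 (2 points).
  x = 17: rhs = 12, matching y values: 9, 14 (2 points).
  x = 18: rhs = 8, matching y values: 10, 13 (2 points).
  x = 19: rhs = 20, matching y values: none (0 points).
  x = 20: rhs = 8, matching y values: 10, 13 (2 points).
  x = 21: rhs = 1, matching y values: 1, 22 (2 points).
  x = 22: rhs = 5, matching y values: none (0 points).
Total affine count: 24.
Full point count |E(F_23)| = 24 + 1 = 25.
Hasse bound: |25 − (23+1)| = |1| = 1 ≤ 2√23 ≈ 9.5917 ✓.


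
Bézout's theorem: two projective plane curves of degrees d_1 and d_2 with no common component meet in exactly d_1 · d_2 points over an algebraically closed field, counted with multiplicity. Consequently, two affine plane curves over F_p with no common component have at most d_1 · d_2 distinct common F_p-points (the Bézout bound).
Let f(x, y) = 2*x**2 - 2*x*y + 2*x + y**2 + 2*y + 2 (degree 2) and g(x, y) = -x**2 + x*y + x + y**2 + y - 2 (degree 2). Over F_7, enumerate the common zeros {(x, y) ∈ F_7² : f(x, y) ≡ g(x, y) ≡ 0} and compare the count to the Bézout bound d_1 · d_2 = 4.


Common zeros: {(4, 0), (6, 2)}; count = 2; Bézout bound = 4.

deg(f) = 2, deg(g) = 2, so Bézout bound = 4.
Scan x ∈ F_7. For each x, list the y ∈ F_7 with f(x, y) ≡ 0 and those with g(x, y) ≡ 0 (mod 7); the common zeros in that column are the intersection.
  x = 0: f ≡ 0 at y ∈ ∅; g ≡ 0 at y ∈ {1, 5}; common: ∅.
  x = 1: f ≡ 0 at y ∈ {1, 6}; g ≡ 0 at y ∈ ∅; common: ∅.
  x = 2: f ≡ 0 at y ∈ {0, 2}; g ≡ 0 at y ∈ {1, 3}; common: ∅.
  x = 3: f ≡ 0 at y ∈ ∅; g ≡ 0 at y ∈ ∅; common: ∅.
  x = 4: f ≡ 0 at y ∈ {0, 6}; g ≡ 0 at y ∈ {0, 2}; common: {0}.
  x = 5: f ≡ 0 at y ∈ ∅; g ≡ 0 at y ∈ ∅; common: ∅.
  x = 6: f ≡ 0 at y ∈ {1, 2}; g ≡ 0 at y ∈ {2, 5}; common: {2}.
Collecting: common zeros = {(4, 0), (6, 2)}, so the count is 2.
Comparison with the Bézout bound: 2 ≤ 4 = deg(f)·deg(g), as expected for curves with no common component (the affine F_7-count falls short of the bound because intersections may lie at infinity, over extension fields, or carry multiplicity).


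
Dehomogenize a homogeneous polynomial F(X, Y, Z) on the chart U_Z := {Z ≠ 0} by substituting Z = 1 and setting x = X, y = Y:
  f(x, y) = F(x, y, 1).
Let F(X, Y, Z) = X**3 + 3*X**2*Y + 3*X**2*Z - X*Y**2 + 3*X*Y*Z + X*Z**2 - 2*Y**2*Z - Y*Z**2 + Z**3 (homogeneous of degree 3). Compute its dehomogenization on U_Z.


f(x, y) = x**3 + 3*x**2*y + 3*x**2 - x*y**2 + 3*x*y + x - 2*y**2 - y + 1

On U_Z we set Z = 1. Each monomial c·X^i·Y^j·Z^k in F becomes c·x^i·y^j·1^k = c·x^i·y^j.
Substituting Z = 1: F(X, Y, 1) = x**3 + 3*x**2*y + 3*x**2 - x*y**2 + 3*x*y + x - 2*y**2 - y + 1.
Note: deg(f) ≤ deg(F) = 3; strict inequality happens when F is divisible by Z (lost terms).


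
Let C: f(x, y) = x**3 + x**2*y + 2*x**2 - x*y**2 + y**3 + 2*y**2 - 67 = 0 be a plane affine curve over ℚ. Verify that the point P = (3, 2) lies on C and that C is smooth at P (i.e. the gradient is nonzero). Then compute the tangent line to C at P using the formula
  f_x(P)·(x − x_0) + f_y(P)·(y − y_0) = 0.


Tangent line at P: 47*x + 17*y - 175 = 0.

Step 1: f(3, 2) = 0, so P lies on C.
Step 2: partial derivatives
  f_x(x, y) = 3*x**2 + 2*x*y + 4*x - y**2, f_y(x, y) = x**2 - 2*x*y + 3*y**2 + 4*y.
  f_x(P) = 47, f_y(P) = 17 (gradient nonzero, so P is smooth).
Step 3: tangent line at P: 47·(x − 3) + 17·(y − 2) = 0.
Expanding: 47*x + 17*y - 175 = 0.


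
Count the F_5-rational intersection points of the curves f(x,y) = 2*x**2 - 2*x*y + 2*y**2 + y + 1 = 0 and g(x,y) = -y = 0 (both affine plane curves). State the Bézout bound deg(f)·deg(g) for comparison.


Common zeros: ∅; count = 0; Bézout bound = 2.

deg(f) = 2, deg(g) = 1, so Bézout bound = 2.
Scan x ∈ F_5. For each x, list the y ∈ F_5 with f(x, y) ≡ 0 and those with g(x, y) ≡ 0 (mod 5); the common zeros in that column are the intersection.
  x = 0: f ≡ 0 at y ∈ ∅; g ≡ 0 at y ∈ {0}; common: ∅.
  x = 1: f ≡ 0 at y ∈ ∅; g ≡ 0 at y ∈ {0}; common: ∅.
  x = 2: f ≡ 0 at y ∈ ∅; g ≡ 0 at y ∈ {0}; common: ∅.
  x = 3: f ≡ 0 at y ∈ ∅; g ≡ 0 at y ∈ {0}; common: ∅.
  x = 4: f ≡ 0 at y ∈ {3}; g ≡ 0 at y ∈ {0}; common: ∅.
Collecting: common zeros = ∅, so the count is 0.
Comparison with the Bézout bound: 0 ≤ 2 = deg(f)·deg(g), as expected for curves with no common component (the affine F_5-count falls short of the bound because intersections may lie at infinity, over extension fields, or carry multiplicity).


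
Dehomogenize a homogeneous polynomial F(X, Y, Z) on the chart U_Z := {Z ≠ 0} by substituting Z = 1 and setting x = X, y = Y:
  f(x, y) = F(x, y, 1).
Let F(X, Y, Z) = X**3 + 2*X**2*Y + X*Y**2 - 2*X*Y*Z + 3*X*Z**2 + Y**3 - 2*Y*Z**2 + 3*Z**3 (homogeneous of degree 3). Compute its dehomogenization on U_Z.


f(x, y) = x**3 + 2*x**2*y + x*y**2 - 2*x*y + 3*x + y**3 - 2*y + 3

On U_Z we set Z = 1. Each monomial c·X^i·Y^j·Z^k in F becomes c·x^i·y^j·1^k = c·x^i·y^j.
Substituting Z = 1: F(X, Y, 1) = x**3 + 2*x**2*y + x*y**2 - 2*x*y + 3*x + y**3 - 2*y + 3.
Note: deg(f) ≤ deg(F) = 3; strict inequality happens when F is divisible by Z (lost terms).


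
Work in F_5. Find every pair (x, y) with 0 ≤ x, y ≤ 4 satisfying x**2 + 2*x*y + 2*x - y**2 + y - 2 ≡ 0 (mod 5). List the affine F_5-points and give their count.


Affine F_5-points: {(2, 1), (2, 4), (3, 3), (3, 4), (4, 1), (4, 3)}; count = 6.

For each of the 25 pairs (x, y) ∈ F_5², evaluate f(x, y) mod 5. Record the zeros.
  x = 0: [0↦3, 1↦3, 2↦1, 3↦2, 4↦1]  zeros at y ∈ ∅
  x = 1: [0↦1, 1↦3, 2↦3, 3↦1, 4↦2]  zeros at y ∈ ∅
  x = 2: [0↦1, 1↦0, 2↦2, 3↦2, 4↦0]  zeros at y ∈ {1, 4}
  x = 3: [0↦3, 1↦4, 2↦3, 3↦0, 4↦0]  zeros at y ∈ {3, 4}
  x = 4: [0↦2, 1↦0, 2↦1, 3↦0, 4↦2]  zeros at y ∈ {1, 3}
Collecting zeros: affine points = {(2, 1), (2, 4), (3, 3), (3, 4), (4, 1), (4, 3)}.
Total count |C(F_5)_aff| = 6.


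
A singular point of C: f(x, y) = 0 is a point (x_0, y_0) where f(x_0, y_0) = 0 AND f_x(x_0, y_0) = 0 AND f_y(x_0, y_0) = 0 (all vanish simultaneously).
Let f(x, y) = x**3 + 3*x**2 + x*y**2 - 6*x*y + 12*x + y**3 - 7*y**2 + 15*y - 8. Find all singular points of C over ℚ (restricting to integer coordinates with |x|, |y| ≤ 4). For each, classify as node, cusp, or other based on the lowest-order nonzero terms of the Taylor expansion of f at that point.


Singular points: {(-1, 3)}; classification: cusp.

Compute partial derivatives:
  f_x = 3*x**2 + 6*x + y**2 - 6*y + 12.
  f_y = 2*x*y - 6*x + 3*y**2 - 14*y + 15.
Scan x_0 ∈ {−4, ..., 4}. For each x_0, f_y(x_0, y) is a polynomial in y; find its integer roots y ∈ {−4, ..., 4}, then test f_x and f at those candidates.
  x = -4: f_y(-4, y) = 3*y**2 - 22*y + 39; vanishes at y ∈ {3}. (-4, 3): f_x = 27 ≠ 0.
  x = -3: f_y(-3, y) = 3*y**2 - 20*y + 33; vanishes at y ∈ {3}. (-3, 3): f_x = 12 ≠ 0.
  x = -2: f_y(-2, y) = 3*y**2 - 18*y + 27; vanishes at y ∈ {3}. (-2, 3): f_x = 3 ≠ 0.
  x = -1: f_y(-1, y) = 3*y**2 - 16*y + 21; vanishes at y ∈ {3}. (-1, 3): f_x = 0, f = 0 — SINGULAR.
  x = 0: f_y(0, y) = 3*y**2 - 14*y + 15; vanishes at y ∈ {3}. (0, 3): f_x = 3 ≠ 0.
  x = 1: f_y(1, y) = 3*y**2 - 12*y + 9; vanishes at y ∈ {1, 3}. (1, 1): f_x = 16 ≠ 0; (1, 3): f_x = 12 ≠ 0.
  x = 2: f_y(2, y) = 3*y**2 - 10*y + 3; vanishes at y ∈ {3}. (2, 3): f_x = 27 ≠ 0.
  x = 3: f_y(3, y) = 3*y**2 - 8*y - 3; vanishes at y ∈ {3}. (3, 3): f_x = 48 ≠ 0.
  x = 4: f_y(4, y) = 3*y**2 - 6*y - 9; vanishes at y ∈ {-1, 3}. (4, -1): f_x = 91 ≠ 0; (4, 3): f_x = 75 ≠ 0.
Only singular point on the grid: (-1, 3).
Classify: substitute x = -1 + u, y = 3 + v and expand: f = u**3 + u*v**2 + v**3 + v**2.
No constant or linear terms (consistent with a singular point). Quadratic part: v**2. Cubic part: u**3 + u*v**2 + v**3.
The quadratic part v**2 is a perfect square, so there is a single (double) tangent line v = 0, i.e. y = 3. Restricting the cubic part to that line (v = 0) leaves u**3 ≠ 0, so f is not divisible by v and the branch is v² ≈ -u**3 to lowest order — this is a cusp.
Classification: cusp.


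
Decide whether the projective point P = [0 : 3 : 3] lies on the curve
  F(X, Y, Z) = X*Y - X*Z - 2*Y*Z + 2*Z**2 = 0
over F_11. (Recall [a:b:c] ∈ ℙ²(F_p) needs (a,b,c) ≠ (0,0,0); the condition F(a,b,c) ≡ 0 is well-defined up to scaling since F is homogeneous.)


F(0,3,3) ≡ 0 (mod 11); P is on the curve.

Evaluate F(0, 3, 3) term-by-term (mod 11).
  X*Y ↦ 1·0·3·1 = 0
  -X*Z ↦ -1·0·1·3 = 0
  -2*Y*Z ↦ -2·1·3·3 = -18
  2*Z**2 ↦ 2·1·1·9 = 18
Sum: F(0, 3, 3) = (0) + (0) + (-18) + (18) = 0.
Reducing mod 11: 0 ≡ 0 (mod 11).
Since F(a, b, c) ≡ 0 (mod 11), P lies on the curve.


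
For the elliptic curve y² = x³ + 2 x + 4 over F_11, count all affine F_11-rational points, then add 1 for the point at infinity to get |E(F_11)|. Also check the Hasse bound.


Affine points = {(0, 2), (0, 9), (2, 4), (2, 7), (3, 2), (3, 9), (6, 1), (6, 10), (7, 3), (7, 8), (8, 2), (8, 9), (9, 5), (9, 6), (10, 1), (10, 10)}; affine count = 16; |E(F_11)| = 17.

Discriminant check: Δ ∝ 4a³ + 27b² = 4·2³ + 27·4² = 4·8 + 27·16 ≡ 2 (mod 11). Nonzero ⇒ E is nonsingular.
For each x ∈ F_11, compute rhs = x³ + 2·x + 4 mod 11, then count y ∈ F_11 with y² ≡ rhs.
  x = 0: rhs = 4, matching y values: 2, 9 (2 points).
  x = 1: rhs = 7, matching y values: none (0 points).
  x = 2: rhs = 5, matching y values: 4, 7 (2 points).
  x = 3: rhs = 4, matching y values: 2, 9 (2 points).
  x = 4: rhs = 10, matching y values: none (0 points).
  x = 5: rhs = 7, matching y values: none (0 points).
  x = 6: rhs = 1, matching y values: 1, 10 (2 points).
  x = 7: rhs = 9, matching y values: 3, 8 (2 points).
  x = 8: rhs = 4, matching y values: 2, 9 (2 points).
  x = 9: rhs = 3, matching y values: 5, 6 (2 points).
  x = 10: rhs = 1, matching y values: 1, 10 (2 points).
Total affine count: 16.
Full point count |E(F_11)| = 16 + 1 = 17.
Hasse bound: |17 − (11+1)| = |5| = 5 ≤ 2√11 ≈ 6.6332 ✓.


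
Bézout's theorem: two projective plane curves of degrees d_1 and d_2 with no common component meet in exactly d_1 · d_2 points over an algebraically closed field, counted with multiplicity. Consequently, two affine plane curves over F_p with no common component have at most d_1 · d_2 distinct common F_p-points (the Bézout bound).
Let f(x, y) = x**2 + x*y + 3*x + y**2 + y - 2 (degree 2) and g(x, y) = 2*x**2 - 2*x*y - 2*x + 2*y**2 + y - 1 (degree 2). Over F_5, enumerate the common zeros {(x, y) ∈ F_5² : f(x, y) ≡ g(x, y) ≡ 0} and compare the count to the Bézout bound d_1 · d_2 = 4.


Common zeros: {(0, 3), (1, 1), (1, 2), (4, 3)}; count = 4; Bézout bound = 4.

deg(f) = 2, deg(g) = 2, so Bézout bound = 4.
Scan x ∈ F_5. For each x, list the y ∈ F_5 with f(x, y) ≡ 0 and those with g(x, y) ≡ 0 (mod 5); the common zeros in that column are the intersection.
  x = 0: f ≡ 0 at y ∈ {1, 3}; g ≡ 0 at y ∈ {3, 4}; common: {3}.
  x = 1: f ≡ 0 at y ∈ {1, 2}; g ≡ 0 at y ∈ {1, 2}; common: {1, 2}.
  x = 2: f ≡ 0 at y ∈ ∅; g ≡ 0 at y ∈ {2}; common: ∅.
  x = 3: f ≡ 0 at y ∈ ∅; g ≡ 0 at y ∈ ∅; common: ∅.
  x = 4: f ≡ 0 at y ∈ {2, 3}; g ≡ 0 at y ∈ {3}; common: {3}.
Collecting: common zeros = {(0, 3), (1, 1), (1, 2), (4, 3)}, so the count is 4.
Comparison with the Bézout bound: 4 ≤ 4 = deg(f)·deg(g), as expected for curves with no common component (the bound is attained).
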